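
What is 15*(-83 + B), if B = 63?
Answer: -300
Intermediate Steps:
15*(-83 + B) = 15*(-83 + 63) = 15*(-20) = -300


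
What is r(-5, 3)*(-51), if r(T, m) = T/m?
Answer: 85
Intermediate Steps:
r(-5, 3)*(-51) = -5/3*(-51) = 85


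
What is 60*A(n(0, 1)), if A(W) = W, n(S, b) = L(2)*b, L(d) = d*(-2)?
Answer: -240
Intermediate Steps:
L(d) = -2*d
n(S, b) = -4*b (n(S, b) = (-2*2)*b = -4*b)
60*A(n(0, 1)) = 60*(-4*1) = 60*(-4) = -240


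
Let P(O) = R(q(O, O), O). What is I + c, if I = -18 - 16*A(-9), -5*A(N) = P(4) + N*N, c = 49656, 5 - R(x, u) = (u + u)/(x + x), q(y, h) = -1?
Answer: 49926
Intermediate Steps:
R(x, u) = 5 - u/x (R(x, u) = 5 - (u + u)/(x + x) = 5 - 2*u/(2*x) = 5 - 2*u*1/(2*x) = 5 - u/x)
P(O) = 5 + O (P(O) = 5 - 1*O/(-1) = 5 - 1*O*(-1) = 5 + O)
A(N) = -9/5 - N²/5 (A(N) = -((5 + 4) + N*N)/5 = -(9 + N²)/5 = -9/5 - N²/5)
I = 270 (I = -18 - 16*(-9/5 - ⅕*(-9)²) = -18 - 16*(-9/5 - ⅕*81) = -18 - 16*(-9/5 - 81/5) = -18 - 16*(-18) = -18 + 288 = 270)
I + c = 270 + 49656 = 49926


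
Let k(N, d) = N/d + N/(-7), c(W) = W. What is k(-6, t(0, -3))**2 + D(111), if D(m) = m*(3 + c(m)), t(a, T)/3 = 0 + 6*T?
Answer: 50227447/3969 ≈ 12655.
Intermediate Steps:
t(a, T) = 18*T (t(a, T) = 3*(0 + 6*T) = 3*(6*T) = 18*T)
k(N, d) = -N/7 + N/d (k(N, d) = N/d + N*(-1/7) = N/d - N/7 = -N/7 + N/d)
D(m) = m*(3 + m)
k(-6, t(0, -3))**2 + D(111) = (-1/7*(-6) - 6/(18*(-3)))**2 + 111*(3 + 111) = (6/7 - 6/(-54))**2 + 111*114 = (6/7 - 6*(-1/54))**2 + 12654 = (6/7 + 1/9)**2 + 12654 = (61/63)**2 + 12654 = 3721/3969 + 12654 = 50227447/3969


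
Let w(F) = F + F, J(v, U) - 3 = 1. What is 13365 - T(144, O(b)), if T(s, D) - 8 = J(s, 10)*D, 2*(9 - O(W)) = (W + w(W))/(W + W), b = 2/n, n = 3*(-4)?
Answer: 13324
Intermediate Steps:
J(v, U) = 4 (J(v, U) = 3 + 1 = 4)
w(F) = 2*F
n = -12
b = -⅙ (b = 2/(-12) = 2*(-1/12) = -⅙ ≈ -0.16667)
O(W) = 33/4 (O(W) = 9 - (W + 2*W)/(2*(W + W)) = 9 - 3*W/(2*(2*W)) = 9 - 3*W*1/(2*W)/2 = 9 - ½*3/2 = 9 - ¾ = 33/4)
T(s, D) = 8 + 4*D
13365 - T(144, O(b)) = 13365 - (8 + 4*(33/4)) = 13365 - (8 + 33) = 13365 - 1*41 = 13365 - 41 = 13324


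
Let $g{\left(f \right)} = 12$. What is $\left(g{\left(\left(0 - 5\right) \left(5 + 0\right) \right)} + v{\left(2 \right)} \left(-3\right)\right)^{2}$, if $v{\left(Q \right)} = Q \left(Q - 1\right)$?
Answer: $36$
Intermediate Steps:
$v{\left(Q \right)} = Q \left(-1 + Q\right)$
$\left(g{\left(\left(0 - 5\right) \left(5 + 0\right) \right)} + v{\left(2 \right)} \left(-3\right)\right)^{2} = \left(12 + 2 \left(-1 + 2\right) \left(-3\right)\right)^{2} = \left(12 + 2 \cdot 1 \left(-3\right)\right)^{2} = \left(12 + 2 \left(-3\right)\right)^{2} = \left(12 - 6\right)^{2} = 6^{2} = 36$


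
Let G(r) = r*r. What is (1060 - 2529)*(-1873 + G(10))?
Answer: 2604537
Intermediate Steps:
G(r) = r²
(1060 - 2529)*(-1873 + G(10)) = (1060 - 2529)*(-1873 + 10²) = -1469*(-1873 + 100) = -1469*(-1773) = 2604537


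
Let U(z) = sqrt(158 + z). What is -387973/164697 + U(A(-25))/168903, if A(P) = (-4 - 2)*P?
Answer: -387973/164697 + 2*sqrt(77)/168903 ≈ -2.3556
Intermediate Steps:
A(P) = -6*P
-387973/164697 + U(A(-25))/168903 = -387973/164697 + sqrt(158 - 6*(-25))/168903 = -387973*1/164697 + sqrt(158 + 150)*(1/168903) = -387973/164697 + sqrt(308)*(1/168903) = -387973/164697 + (2*sqrt(77))*(1/168903) = -387973/164697 + 2*sqrt(77)/168903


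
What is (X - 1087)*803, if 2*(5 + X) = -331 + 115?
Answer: -963600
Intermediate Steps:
X = -113 (X = -5 + (-331 + 115)/2 = -5 + (½)*(-216) = -5 - 108 = -113)
(X - 1087)*803 = (-113 - 1087)*803 = -1200*803 = -963600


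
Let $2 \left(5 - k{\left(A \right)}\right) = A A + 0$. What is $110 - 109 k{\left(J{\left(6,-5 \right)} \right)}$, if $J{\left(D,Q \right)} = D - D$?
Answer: $-435$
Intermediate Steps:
$J{\left(D,Q \right)} = 0$
$k{\left(A \right)} = 5 - \frac{A^{2}}{2}$ ($k{\left(A \right)} = 5 - \frac{A A + 0}{2} = 5 - \frac{A^{2} + 0}{2} = 5 - \frac{A^{2}}{2}$)
$110 - 109 k{\left(J{\left(6,-5 \right)} \right)} = 110 - 109 \left(5 - \frac{0^{2}}{2}\right) = 110 - 109 \left(5 - 0\right) = 110 - 109 \left(5 + 0\right) = 110 - 545 = -435$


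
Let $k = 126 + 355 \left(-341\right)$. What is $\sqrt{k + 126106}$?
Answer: $\sqrt{5177} \approx 71.951$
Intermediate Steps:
$k = -120929$ ($k = 126 - 121055 = -120929$)
$\sqrt{k + 126106} = \sqrt{-120929 + 126106} = \sqrt{5177}$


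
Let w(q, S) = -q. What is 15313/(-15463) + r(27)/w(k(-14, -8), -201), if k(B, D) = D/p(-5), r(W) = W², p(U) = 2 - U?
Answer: 78785185/123704 ≈ 636.88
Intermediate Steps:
k(B, D) = D/7 (k(B, D) = D/(2 - 1*(-5)) = D/(2 + 5) = D/7)
15313/(-15463) + r(27)/w(k(-14, -8), -201) = 15313/(-15463) + 27²/((-(-8)/7)) = 15313*(-1/15463) + 729/((-1*(-8/7))) = -15313/15463 + 729/(8/7) = -15313/15463 + 729*(7/8) = -15313/15463 + 5103/8 = 78785185/123704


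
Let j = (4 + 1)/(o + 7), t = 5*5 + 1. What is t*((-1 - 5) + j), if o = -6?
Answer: -26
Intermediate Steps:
t = 26 (t = 25 + 1 = 26)
j = 5 (j = (4 + 1)/(-6 + 7) = 5/1 = 5*1 = 5)
t*((-1 - 5) + j) = 26*((-1 - 5) + 5) = 26*(-6 + 5) = 26*(-1) = -26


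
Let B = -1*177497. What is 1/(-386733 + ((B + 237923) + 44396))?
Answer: -1/281911 ≈ -3.5472e-6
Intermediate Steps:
B = -177497
1/(-386733 + ((B + 237923) + 44396)) = 1/(-386733 + ((-177497 + 237923) + 44396)) = 1/(-386733 + (60426 + 44396)) = 1/(-386733 + 104822) = 1/(-281911) = -1/281911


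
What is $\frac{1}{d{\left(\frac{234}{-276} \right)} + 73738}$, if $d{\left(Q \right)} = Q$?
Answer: $\frac{46}{3391909} \approx 1.3562 \cdot 10^{-5}$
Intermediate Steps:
$\frac{1}{d{\left(\frac{234}{-276} \right)} + 73738} = \frac{1}{\frac{234}{-276} + 73738} = \frac{1}{234 \left(- \frac{1}{276}\right) + 73738} = \frac{1}{- \frac{39}{46} + 73738} = \frac{1}{\frac{3391909}{46}} = \frac{46}{3391909}$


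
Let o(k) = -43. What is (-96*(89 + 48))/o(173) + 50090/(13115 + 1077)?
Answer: 94403527/305128 ≈ 309.39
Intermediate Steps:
(-96*(89 + 48))/o(173) + 50090/(13115 + 1077) = -96*(89 + 48)/(-43) + 50090/(13115 + 1077) = -96*137*(-1/43) + 50090/14192 = -13152*(-1/43) + 50090*(1/14192) = 13152/43 + 25045/7096 = 94403527/305128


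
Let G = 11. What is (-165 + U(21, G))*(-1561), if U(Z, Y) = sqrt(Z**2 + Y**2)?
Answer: 257565 - 1561*sqrt(562) ≈ 2.2056e+5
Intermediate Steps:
U(Z, Y) = sqrt(Y**2 + Z**2)
(-165 + U(21, G))*(-1561) = (-165 + sqrt(11**2 + 21**2))*(-1561) = (-165 + sqrt(121 + 441))*(-1561) = (-165 + sqrt(562))*(-1561) = 257565 - 1561*sqrt(562)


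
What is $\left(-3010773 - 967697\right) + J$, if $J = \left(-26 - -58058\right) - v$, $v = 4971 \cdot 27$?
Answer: $-4054655$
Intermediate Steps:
$v = 134217$
$J = -76185$ ($J = \left(-26 - -58058\right) - 134217 = \left(-26 + 58058\right) - 134217 = 58032 - 134217 = -76185$)
$\left(-3010773 - 967697\right) + J = \left(-3010773 - 967697\right) - 76185 = -3978470 - 76185 = -4054655$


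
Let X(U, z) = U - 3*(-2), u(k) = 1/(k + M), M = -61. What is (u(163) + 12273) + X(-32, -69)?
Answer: 1249195/102 ≈ 12247.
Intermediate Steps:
u(k) = 1/(-61 + k) (u(k) = 1/(k - 61) = 1/(-61 + k))
X(U, z) = 6 + U (X(U, z) = U + 6 = 6 + U)
(u(163) + 12273) + X(-32, -69) = (1/(-61 + 163) + 12273) + (6 - 32) = (1/102 + 12273) - 26 = 1251847/102 - 26 = 1249195/102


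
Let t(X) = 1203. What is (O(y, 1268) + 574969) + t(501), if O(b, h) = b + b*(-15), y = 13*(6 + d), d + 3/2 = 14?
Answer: 572805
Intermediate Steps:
d = 25/2 (d = -3/2 + 14 = 25/2 ≈ 12.500)
y = 481/2 (y = 13*(6 + 25/2) = 13*(37/2) = 481/2 ≈ 240.50)
O(b, h) = -14*b (O(b, h) = b - 15*b = -14*b)
(O(y, 1268) + 574969) + t(501) = (-14*481/2 + 574969) + 1203 = (-3367 + 574969) + 1203 = 571602 + 1203 = 572805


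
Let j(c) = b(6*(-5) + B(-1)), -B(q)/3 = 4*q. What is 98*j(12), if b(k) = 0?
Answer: 0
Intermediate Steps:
B(q) = -12*q
j(c) = 0
98*j(12) = 98*0 = 0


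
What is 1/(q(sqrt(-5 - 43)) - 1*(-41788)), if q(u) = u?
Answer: 10447/436559248 - I*sqrt(3)/436559248 ≈ 2.393e-5 - 3.9675e-9*I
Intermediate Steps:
1/(q(sqrt(-5 - 43)) - 1*(-41788)) = 1/(sqrt(-5 - 43) - 1*(-41788)) = 1/(sqrt(-48) + 41788) = 1/(4*I*sqrt(3) + 41788) = 1/(41788 + 4*I*sqrt(3))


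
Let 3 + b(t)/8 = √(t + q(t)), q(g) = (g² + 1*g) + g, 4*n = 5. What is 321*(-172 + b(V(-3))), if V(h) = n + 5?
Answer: -62916 + 3210*√37 ≈ -43390.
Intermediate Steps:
n = 5/4 (n = (¼)*5 = 5/4 ≈ 1.2500)
V(h) = 25/4 (V(h) = 5/4 + 5 = 25/4)
q(g) = g² + 2*g (q(g) = (g² + g) + g = (g + g²) + g = g² + 2*g)
b(t) = -24 + 8*√(t + t*(2 + t))
321*(-172 + b(V(-3))) = 321*(-172 + (-24 + 8*√(25*(3 + 25/4)/4))) = 321*(-172 + (-24 + 8*√((25/4)*(37/4)))) = 321*(-172 + (-24 + 8*√(925/16))) = 321*(-172 + (-24 + 8*(5*√37/4))) = 321*(-172 + (-24 + 10*√37)) = 321*(-196 + 10*√37) = -62916 + 3210*√37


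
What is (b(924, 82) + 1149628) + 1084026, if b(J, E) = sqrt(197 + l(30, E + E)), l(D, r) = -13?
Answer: 2233654 + 2*sqrt(46) ≈ 2.2337e+6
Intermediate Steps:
b(J, E) = 2*sqrt(46) (b(J, E) = sqrt(197 - 13) = sqrt(184) = 2*sqrt(46))
(b(924, 82) + 1149628) + 1084026 = (2*sqrt(46) + 1149628) + 1084026 = (1149628 + 2*sqrt(46)) + 1084026 = 2233654 + 2*sqrt(46)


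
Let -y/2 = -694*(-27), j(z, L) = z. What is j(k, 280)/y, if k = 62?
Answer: -31/18738 ≈ -0.0016544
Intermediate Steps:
y = -37476 (y = -(-1388)*(-27) = -2*18738 = -37476)
j(k, 280)/y = 62/(-37476) = 62*(-1/37476) = -31/18738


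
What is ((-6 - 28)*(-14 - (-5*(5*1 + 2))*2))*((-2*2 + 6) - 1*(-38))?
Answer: -76160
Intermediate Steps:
((-6 - 28)*(-14 - (-5*(5*1 + 2))*2))*((-2*2 + 6) - 1*(-38)) = (-34*(-14 - (-5*(5 + 2))*2))*((-4 + 6) + 38) = (-34*(-14 - (-5*7)*2))*(2 + 38) = -34*(-14 - (-35)*2)*40 = -34*(-14 - 1*(-70))*40 = -34*(-14 + 70)*40 = -34*56*40 = -1904*40 = -76160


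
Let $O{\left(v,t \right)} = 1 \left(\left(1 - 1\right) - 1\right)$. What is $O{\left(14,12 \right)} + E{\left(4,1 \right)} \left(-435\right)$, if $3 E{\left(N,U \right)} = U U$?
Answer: $-146$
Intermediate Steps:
$E{\left(N,U \right)} = \frac{U^{2}}{3}$ ($E{\left(N,U \right)} = \frac{U U}{3} = \frac{U^{2}}{3}$)
$O{\left(v,t \right)} = -1$ ($O{\left(v,t \right)} = 1 \left(\left(1 - 1\right) - 1\right) = 1 \left(0 - 1\right) = 1 \left(-1\right) = -1$)
$O{\left(14,12 \right)} + E{\left(4,1 \right)} \left(-435\right) = -1 + \frac{1^{2}}{3} \left(-435\right) = -1 + \frac{1}{3} \cdot 1 \left(-435\right) = -1 + \frac{1}{3} \left(-435\right) = -1 - 145 = -146$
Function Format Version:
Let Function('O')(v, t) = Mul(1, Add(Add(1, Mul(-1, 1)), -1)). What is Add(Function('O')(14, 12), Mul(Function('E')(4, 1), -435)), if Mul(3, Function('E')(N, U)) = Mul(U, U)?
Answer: -146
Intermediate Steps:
Function('E')(N, U) = Mul(Rational(1, 3), Pow(U, 2)) (Function('E')(N, U) = Mul(Rational(1, 3), Mul(U, U)) = Mul(Rational(1, 3), Pow(U, 2)))
Function('O')(v, t) = -1 (Function('O')(v, t) = Mul(1, Add(Add(1, -1), -1)) = Mul(1, Add(0, -1)) = Mul(1, -1) = -1)
Add(Function('O')(14, 12), Mul(Function('E')(4, 1), -435)) = Add(-1, Mul(Mul(Rational(1, 3), Pow(1, 2)), -435)) = Add(-1, Mul(Mul(Rational(1, 3), 1), -435)) = Add(-1, Mul(Rational(1, 3), -435)) = Add(-1, -145) = -146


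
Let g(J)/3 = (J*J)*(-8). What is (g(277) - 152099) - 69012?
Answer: -2062607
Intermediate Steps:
g(J) = -24*J**2 (g(J) = 3*((J*J)*(-8)) = 3*(J**2*(-8)) = 3*(-8*J**2) = -24*J**2)
(g(277) - 152099) - 69012 = (-24*277**2 - 152099) - 69012 = (-24*76729 - 152099) - 69012 = (-1841496 - 152099) - 69012 = -1993595 - 69012 = -2062607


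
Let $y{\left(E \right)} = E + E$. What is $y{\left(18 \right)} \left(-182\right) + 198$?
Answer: $-6354$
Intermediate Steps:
$y{\left(E \right)} = 2 E$
$y{\left(18 \right)} \left(-182\right) + 198 = 2 \cdot 18 \left(-182\right) + 198 = 36 \left(-182\right) + 198 = -6552 + 198 = -6354$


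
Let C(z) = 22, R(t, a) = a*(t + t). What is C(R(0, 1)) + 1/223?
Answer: 4907/223 ≈ 22.004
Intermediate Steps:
R(t, a) = 2*a*t (R(t, a) = a*(2*t) = 2*a*t)
C(R(0, 1)) + 1/223 = 22 + 1/223 = 4907/223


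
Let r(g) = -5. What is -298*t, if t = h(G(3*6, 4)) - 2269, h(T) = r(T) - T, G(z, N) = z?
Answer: 683016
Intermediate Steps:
h(T) = -5 - T
t = -2292 (t = (-5 - 3*6) - 2269 = (-5 - 1*18) - 2269 = (-5 - 18) - 2269 = -23 - 2269 = -2292)
-298*t = -298*(-2292) = 683016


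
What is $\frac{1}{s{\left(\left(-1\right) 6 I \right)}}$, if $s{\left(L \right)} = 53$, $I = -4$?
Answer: $\frac{1}{53} \approx 0.018868$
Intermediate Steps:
$\frac{1}{s{\left(\left(-1\right) 6 I \right)}} = \frac{1}{53}$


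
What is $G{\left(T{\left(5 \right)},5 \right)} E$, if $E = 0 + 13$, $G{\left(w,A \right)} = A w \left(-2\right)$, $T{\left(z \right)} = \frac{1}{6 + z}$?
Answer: $- \frac{130}{11} \approx -11.818$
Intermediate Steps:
$G{\left(w,A \right)} = - 2 A w$
$E = 13$
$G{\left(T{\left(5 \right)},5 \right)} E = \left(-2\right) 5 \frac{1}{6 + 5} \cdot 13 = \left(-2\right) 5 \cdot \frac{1}{11} \cdot 13 = \left(- \frac{10}{11}\right) 13 = - \frac{130}{11}$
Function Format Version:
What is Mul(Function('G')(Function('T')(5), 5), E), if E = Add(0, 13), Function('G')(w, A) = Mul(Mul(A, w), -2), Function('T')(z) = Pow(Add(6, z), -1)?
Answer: Rational(-130, 11) ≈ -11.818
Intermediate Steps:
Function('G')(w, A) = Mul(-2, A, w)
E = 13
Mul(Function('G')(Function('T')(5), 5), E) = Mul(Mul(-2, 5, Pow(Add(6, 5), -1)), 13) = Mul(Mul(-2, 5, Pow(11, -1)), 13) = Mul(Mul(-2, 5, Rational(1, 11)), 13) = Mul(Rational(-10, 11), 13) = Rational(-130, 11)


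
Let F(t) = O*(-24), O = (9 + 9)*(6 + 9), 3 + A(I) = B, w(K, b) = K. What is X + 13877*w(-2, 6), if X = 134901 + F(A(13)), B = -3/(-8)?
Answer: 100667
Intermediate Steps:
B = 3/8 (B = -3*(-1/8) = 3/8 ≈ 0.37500)
A(I) = -21/8 (A(I) = -3 + 3/8 = -21/8)
O = 270 (O = 18*15 = 270)
F(t) = -6480 (F(t) = 270*(-24) = -6480)
X = 128421 (X = 134901 - 6480 = 128421)
X + 13877*w(-2, 6) = 128421 + 13877*(-2) = 128421 - 27754 = 100667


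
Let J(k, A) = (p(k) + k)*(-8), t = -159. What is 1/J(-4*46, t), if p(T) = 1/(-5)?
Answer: 5/7368 ≈ 0.00067861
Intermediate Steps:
p(T) = -⅕
J(k, A) = 8/5 - 8*k (J(k, A) = (-⅕ + k)*(-8) = 8/5 - 8*k)
1/J(-4*46, t) = 1/(8/5 - (-32)*46) = 1/(8/5 - 8*(-184)) = 1/(8/5 + 1472) = 1/(7368/5) = 5/7368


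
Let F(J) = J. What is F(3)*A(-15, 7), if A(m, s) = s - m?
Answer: 66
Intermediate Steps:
F(3)*A(-15, 7) = 3*(7 - 1*(-15)) = 3*(7 + 15) = 3*22 = 66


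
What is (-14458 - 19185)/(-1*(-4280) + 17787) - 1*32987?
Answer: -727957772/22067 ≈ -32989.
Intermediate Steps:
(-14458 - 19185)/(-1*(-4280) + 17787) - 1*32987 = -33643/(4280 + 17787) - 32987 = -33643/22067 - 32987 = -727957772/22067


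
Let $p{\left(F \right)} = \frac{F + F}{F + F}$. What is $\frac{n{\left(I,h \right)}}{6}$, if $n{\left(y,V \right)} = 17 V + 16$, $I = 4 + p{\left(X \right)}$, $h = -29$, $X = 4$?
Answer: $- \frac{159}{2} \approx -79.5$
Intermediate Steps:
$p{\left(F \right)} = 1$ ($p{\left(F \right)} = \frac{2 F}{2 F} = 2 F \frac{1}{2 F} = 1$)
$I = 5$ ($I = 4 + 1 = 5$)
$n{\left(y,V \right)} = 16 + 17 V$
$\frac{n{\left(I,h \right)}}{6} = \frac{16 + 17 \left(-29\right)}{6} = \left(16 - 493\right) \frac{1}{6} = \left(-477\right) \frac{1}{6} = - \frac{159}{2}$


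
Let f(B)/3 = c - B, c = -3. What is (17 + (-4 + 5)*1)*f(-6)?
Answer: 162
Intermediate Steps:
f(B) = -9 - 3*B (f(B) = 3*(-3 - B) = -9 - 3*B)
(17 + (-4 + 5)*1)*f(-6) = (17 + (-4 + 5)*1)*(-9 - 3*(-6)) = (17 + 1*1)*(-9 + 18) = (17 + 1)*9 = 18*9 = 162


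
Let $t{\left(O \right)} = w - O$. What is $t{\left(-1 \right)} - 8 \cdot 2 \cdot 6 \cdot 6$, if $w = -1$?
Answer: $-576$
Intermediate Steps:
$t{\left(O \right)} = -1 - O$
$t{\left(-1 \right)} - 8 \cdot 2 \cdot 6 \cdot 6 = \left(-1 - -1\right) - 8 \cdot 2 \cdot 6 \cdot 6 = \left(-1 + 1\right) - 8 \cdot 12 \cdot 6 = 0 - 576 = -576$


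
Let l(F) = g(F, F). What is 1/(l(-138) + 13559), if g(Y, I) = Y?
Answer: 1/13421 ≈ 7.4510e-5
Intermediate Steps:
l(F) = F
1/(l(-138) + 13559) = 1/(-138 + 13559) = 1/13421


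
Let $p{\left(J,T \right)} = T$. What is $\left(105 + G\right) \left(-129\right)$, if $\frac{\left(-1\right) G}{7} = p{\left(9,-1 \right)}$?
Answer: $-14448$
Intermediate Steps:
$G = 7$ ($G = \left(-7\right) \left(-1\right) = 7$)
$\left(105 + G\right) \left(-129\right) = \left(105 + 7\right) \left(-129\right) = 112 \left(-129\right) = -14448$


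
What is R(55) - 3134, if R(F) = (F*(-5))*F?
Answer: -18259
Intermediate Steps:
R(F) = -5*F² (R(F) = (-5*F)*F = -5*F²)
R(55) - 3134 = -5*55² - 3134 = -5*3025 - 3134 = -15125 - 3134 = -18259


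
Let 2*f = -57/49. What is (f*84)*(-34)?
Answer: 11628/7 ≈ 1661.1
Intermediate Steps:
f = -57/98 (f = (-57/49)/2 = (-57*1/49)/2 = (½)*(-57/49) = -57/98 ≈ -0.58163)
(f*84)*(-34) = -57/98*84*(-34) = -342/7*(-34) = 11628/7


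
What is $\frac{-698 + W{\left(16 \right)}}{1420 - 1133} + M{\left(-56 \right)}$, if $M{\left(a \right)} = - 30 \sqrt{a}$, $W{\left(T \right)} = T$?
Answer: $- \frac{682}{287} - 60 i \sqrt{14} \approx -2.3763 - 224.5 i$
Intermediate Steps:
$\frac{-698 + W{\left(16 \right)}}{1420 - 1133} + M{\left(-56 \right)} = \frac{-698 + 16}{1420 - 1133} - 30 \sqrt{-56} = - \frac{682}{287} - 30 \cdot 2 i \sqrt{14} = \left(-682\right) \frac{1}{287} - 60 i \sqrt{14} = - \frac{682}{287} - 60 i \sqrt{14}$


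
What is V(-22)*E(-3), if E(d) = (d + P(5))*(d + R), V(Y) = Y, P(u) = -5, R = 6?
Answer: 528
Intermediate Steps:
E(d) = (-5 + d)*(6 + d) (E(d) = (d - 5)*(d + 6) = (-5 + d)*(6 + d))
V(-22)*E(-3) = -22*(-30 - 3 + (-3)²) = -22*(-30 - 3 + 9) = -22*(-24) = 528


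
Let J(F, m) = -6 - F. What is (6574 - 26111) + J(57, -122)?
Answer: -19600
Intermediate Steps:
(6574 - 26111) + J(57, -122) = (6574 - 26111) + (-6 - 1*57) = -19537 + (-6 - 57) = -19537 - 63 = -19600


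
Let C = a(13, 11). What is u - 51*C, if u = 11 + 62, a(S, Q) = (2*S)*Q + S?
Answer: -15176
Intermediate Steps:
a(S, Q) = S + 2*Q*S (a(S, Q) = 2*Q*S + S = S + 2*Q*S)
C = 299 (C = 13*(1 + 2*11) = 13*(1 + 22) = 13*23 = 299)
u = 73
u - 51*C = 73 - 51*299 = 73 - 15249 = -15176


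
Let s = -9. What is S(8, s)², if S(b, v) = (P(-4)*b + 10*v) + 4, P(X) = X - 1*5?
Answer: 24964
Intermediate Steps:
P(X) = -5 + X (P(X) = X - 5 = -5 + X)
S(b, v) = 4 - 9*b + 10*v (S(b, v) = ((-5 - 4)*b + 10*v) + 4 = (-9*b + 10*v) + 4 = 4 - 9*b + 10*v)
S(8, s)² = (4 - 9*8 + 10*(-9))² = (4 - 72 - 90)² = (-158)² = 24964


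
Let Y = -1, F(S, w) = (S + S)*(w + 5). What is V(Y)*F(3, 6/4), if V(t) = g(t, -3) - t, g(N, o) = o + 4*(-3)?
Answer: -546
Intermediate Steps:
F(S, w) = 2*S*(5 + w) (F(S, w) = (2*S)*(5 + w) = 2*S*(5 + w))
g(N, o) = -12 + o (g(N, o) = o - 12 = -12 + o)
V(t) = -15 - t (V(t) = (-12 - 3) - t = -15 - t)
V(Y)*F(3, 6/4) = (-15 - 1*(-1))*(2*3*(5 + 6/4)) = (-15 + 1)*(2*3*(5 + 6*(¼))) = -28*3*(5 + 3/2) = -28*3*13/2 = -14*39 = -546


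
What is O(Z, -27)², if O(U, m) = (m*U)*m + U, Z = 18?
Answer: 172659600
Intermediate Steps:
O(U, m) = U + U*m² (O(U, m) = (U*m)*m + U = U*m² + U = U + U*m²)
O(Z, -27)² = (18*(1 + (-27)²))² = (18*(1 + 729))² = (18*730)² = 13140² = 172659600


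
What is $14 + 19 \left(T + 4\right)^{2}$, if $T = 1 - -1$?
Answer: $698$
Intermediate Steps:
$T = 2$ ($T = 1 + 1 = 2$)
$14 + 19 \left(T + 4\right)^{2} = 14 + 19 \left(2 + 4\right)^{2} = 14 + 19 \cdot 6^{2} = 14 + 19 \cdot 36 = 14 + 684 = 698$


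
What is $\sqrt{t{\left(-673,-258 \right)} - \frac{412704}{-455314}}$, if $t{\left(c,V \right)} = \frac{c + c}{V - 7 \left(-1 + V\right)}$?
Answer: $\frac{\sqrt{5115763334637130}}{354006635} \approx 0.20204$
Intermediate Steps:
$t{\left(c,V \right)} = \frac{2 c}{7 - 6 V}$ ($t{\left(c,V \right)} = \frac{2 c}{V - \left(-7 + 7 V\right)} = \frac{2 c}{7 - 6 V}$)
$\sqrt{t{\left(-673,-258 \right)} - \frac{412704}{-455314}} = \sqrt{\left(-2\right) \left(-673\right) \frac{1}{-7 + 6 \left(-258\right)} - \frac{412704}{-455314}} = \sqrt{\left(-2\right) \left(-673\right) \frac{1}{-7 - 1548} - - \frac{206352}{227657}} = \sqrt{\left(-2\right) \left(-673\right) \frac{1}{-1555} + \frac{206352}{227657}} = \sqrt{\left(-2\right) \left(-673\right) \left(- \frac{1}{1555}\right) + \frac{206352}{227657}} = \sqrt{- \frac{1346}{1555} + \frac{206352}{227657}} = \sqrt{\frac{14451038}{354006635}} = \frac{\sqrt{5115763334637130}}{354006635}$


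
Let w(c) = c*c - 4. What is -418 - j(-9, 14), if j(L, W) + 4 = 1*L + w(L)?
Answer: -482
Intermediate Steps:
w(c) = -4 + c² (w(c) = c² - 4 = -4 + c²)
j(L, W) = -8 + L + L² (j(L, W) = -4 + (1*L + (-4 + L²)) = -4 + (L + (-4 + L²)) = -4 + (-4 + L + L²) = -8 + L + L²)
-418 - j(-9, 14) = -418 - (-8 - 9 + (-9)²) = -418 - (-8 - 9 + 81) = -418 - 1*64 = -418 - 64 = -482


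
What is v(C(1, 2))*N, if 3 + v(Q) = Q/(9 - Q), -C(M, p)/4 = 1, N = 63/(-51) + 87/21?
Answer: -14878/1547 ≈ -9.6173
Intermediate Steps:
N = 346/119 (N = 63*(-1/51) + 87*(1/21) = -21/17 + 29/7 = 346/119 ≈ 2.9076)
C(M, p) = -4 (C(M, p) = -4*1 = -4)
v(Q) = -3 + Q/(9 - Q)
v(C(1, 2))*N = ((27 - 4*(-4))/(-9 - 4))*(346/119) = ((27 + 16)/(-13))*(346/119) = -1/13*43*(346/119) = -43/13*346/119 = -14878/1547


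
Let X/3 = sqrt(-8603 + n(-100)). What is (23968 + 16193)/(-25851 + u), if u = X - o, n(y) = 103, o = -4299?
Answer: -24043052/12904589 - 66935*I*sqrt(85)/25809178 ≈ -1.8631 - 0.02391*I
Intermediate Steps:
X = 30*I*sqrt(85) (X = 3*sqrt(-8603 + 103) = 3*sqrt(-8500) = 3*(10*I*sqrt(85)) = 30*I*sqrt(85) ≈ 276.59*I)
u = 4299 + 30*I*sqrt(85) (u = 30*I*sqrt(85) - 1*(-4299) = 30*I*sqrt(85) + 4299 = 4299 + 30*I*sqrt(85) ≈ 4299.0 + 276.59*I)
(23968 + 16193)/(-25851 + u) = (23968 + 16193)/(-25851 + (4299 + 30*I*sqrt(85))) = 40161/(-21552 + 30*I*sqrt(85))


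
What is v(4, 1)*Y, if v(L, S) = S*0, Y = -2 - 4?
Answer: 0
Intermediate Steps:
Y = -6
v(L, S) = 0
v(4, 1)*Y = 0*(-6) = 0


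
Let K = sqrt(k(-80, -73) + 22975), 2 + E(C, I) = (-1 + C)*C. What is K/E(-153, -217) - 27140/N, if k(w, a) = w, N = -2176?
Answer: 6785/544 + sqrt(22895)/23560 ≈ 12.479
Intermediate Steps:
E(C, I) = -2 + C*(-1 + C) (E(C, I) = -2 + (-1 + C)*C = -2 + C*(-1 + C))
K = sqrt(22895) (K = sqrt(-80 + 22975) = sqrt(22895) ≈ 151.31)
K/E(-153, -217) - 27140/N = sqrt(22895)/(-2 + (-153)**2 - 1*(-153)) - 27140/(-2176) = sqrt(22895)/(-2 + 23409 + 153) - 27140*(-1/2176) = sqrt(22895)/23560 + 6785/544 = 6785/544 + sqrt(22895)/23560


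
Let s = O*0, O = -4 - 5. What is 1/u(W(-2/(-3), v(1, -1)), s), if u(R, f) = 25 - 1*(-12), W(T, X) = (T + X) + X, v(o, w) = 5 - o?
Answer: 1/37 ≈ 0.027027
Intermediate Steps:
O = -9
s = 0 (s = -9*0 = 0)
W(T, X) = T + 2*X
u(R, f) = 37 (u(R, f) = 25 + 12 = 37)
1/u(W(-2/(-3), v(1, -1)), s) = 1/37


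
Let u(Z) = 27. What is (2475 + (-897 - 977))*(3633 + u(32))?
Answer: 2199660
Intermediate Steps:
(2475 + (-897 - 977))*(3633 + u(32)) = (2475 + (-897 - 977))*(3633 + 27) = (2475 - 1874)*3660 = 601*3660 = 2199660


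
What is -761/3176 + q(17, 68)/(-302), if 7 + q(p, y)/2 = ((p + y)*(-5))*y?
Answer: 91693721/479576 ≈ 191.20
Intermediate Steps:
q(p, y) = -14 + 2*y*(-5*p - 5*y) (q(p, y) = -14 + 2*(((p + y)*(-5))*y) = -14 + 2*((-5*p - 5*y)*y) = -14 + 2*(y*(-5*p - 5*y)) = -14 + 2*y*(-5*p - 5*y))
-761/3176 + q(17, 68)/(-302) = -761/3176 + (-14 - 10*68**2 - 10*17*68)/(-302) = -761*1/3176 + (-14 - 10*4624 - 11560)*(-1/302) = -761/3176 + (-14 - 46240 - 11560)*(-1/302) = -761/3176 - 57814*(-1/302) = -761/3176 + 28907/151 = 91693721/479576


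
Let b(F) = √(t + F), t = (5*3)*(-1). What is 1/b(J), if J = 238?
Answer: √223/223 ≈ 0.066965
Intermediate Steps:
t = -15 (t = 15*(-1) = -15)
b(F) = √(-15 + F)
1/b(J) = 1/(√(-15 + 238)) = 1/(√223) = √223/223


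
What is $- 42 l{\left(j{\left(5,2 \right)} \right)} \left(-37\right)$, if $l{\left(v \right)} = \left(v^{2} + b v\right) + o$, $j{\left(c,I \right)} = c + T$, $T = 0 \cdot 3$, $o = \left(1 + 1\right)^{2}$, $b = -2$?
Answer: $29526$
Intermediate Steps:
$o = 4$ ($o = 2^{2} = 4$)
$T = 0$
$j{\left(c,I \right)} = c$ ($j{\left(c,I \right)} = c + 0 = c$)
$l{\left(v \right)} = 4 + v^{2} - 2 v$ ($l{\left(v \right)} = \left(v^{2} - 2 v\right) + 4 = 4 + v^{2} - 2 v$)
$- 42 l{\left(j{\left(5,2 \right)} \right)} \left(-37\right) = - 42 \left(4 + 5^{2} - 10\right) \left(-37\right) = - 42 \left(4 + 25 - 10\right) \left(-37\right) = \left(-42\right) 19 \left(-37\right) = \left(-798\right) \left(-37\right) = 29526$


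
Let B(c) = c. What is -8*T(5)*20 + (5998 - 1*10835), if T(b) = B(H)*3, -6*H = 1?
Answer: -4757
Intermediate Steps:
H = -⅙ (H = -⅙*1 = -⅙ ≈ -0.16667)
T(b) = -½ (T(b) = -⅙*3 = -½)
-8*T(5)*20 + (5998 - 1*10835) = -8*(-½)*20 + (5998 - 1*10835) = 4*20 + (5998 - 10835) = 80 - 4837 = -4757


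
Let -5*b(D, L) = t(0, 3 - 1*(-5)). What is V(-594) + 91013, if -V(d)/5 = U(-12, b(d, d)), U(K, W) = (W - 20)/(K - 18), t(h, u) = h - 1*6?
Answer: 1365148/15 ≈ 91010.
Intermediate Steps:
t(h, u) = -6 + h (t(h, u) = h - 6 = -6 + h)
b(D, L) = 6/5 (b(D, L) = -(-6 + 0)/5 = -⅕*(-6) = 6/5)
U(K, W) = (-20 + W)/(-18 + K)
V(d) = -47/15 (V(d) = -5*(-20 + 6/5)/(-18 - 12) = -5*(-94)/((-30)*5) = -(-1)*(-94)/(6*5) = -5*47/75 = -47/15)
V(-594) + 91013 = -47/15 + 91013 = 1365148/15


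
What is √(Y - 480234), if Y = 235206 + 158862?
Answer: 3*I*√9574 ≈ 293.54*I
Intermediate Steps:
Y = 394068
√(Y - 480234) = √(394068 - 480234) = √(-86166) = 3*I*√9574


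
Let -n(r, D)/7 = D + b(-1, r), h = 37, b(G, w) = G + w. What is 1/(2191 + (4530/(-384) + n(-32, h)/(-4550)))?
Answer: 20800/45327553 ≈ 0.00045888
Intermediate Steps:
n(r, D) = 7 - 7*D - 7*r (n(r, D) = -7*(D + (-1 + r)) = -7*(-1 + D + r) = 7 - 7*D - 7*r)
1/(2191 + (4530/(-384) + n(-32, h)/(-4550))) = 1/(2191 + (4530/(-384) + (7 - 7*37 - 7*(-32))/(-4550))) = 1/(2191 + (4530*(-1/384) + (7 - 259 + 224)*(-1/4550))) = 1/(2191 + (-755/64 - 28*(-1/4550))) = 1/(2191 + (-755/64 + 2/325)) = 1/(2191 - 245247/20800) = 1/(45327553/20800) = 20800/45327553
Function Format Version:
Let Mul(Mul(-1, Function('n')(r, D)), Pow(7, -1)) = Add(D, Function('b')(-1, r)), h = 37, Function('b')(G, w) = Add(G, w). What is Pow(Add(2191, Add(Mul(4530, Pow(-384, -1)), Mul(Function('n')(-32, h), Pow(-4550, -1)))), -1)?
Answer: Rational(20800, 45327553) ≈ 0.00045888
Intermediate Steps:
Function('n')(r, D) = Add(7, Mul(-7, D), Mul(-7, r)) (Function('n')(r, D) = Mul(-7, Add(D, Add(-1, r))) = Mul(-7, Add(-1, D, r)) = Add(7, Mul(-7, D), Mul(-7, r)))
Pow(Add(2191, Add(Mul(4530, Pow(-384, -1)), Mul(Function('n')(-32, h), Pow(-4550, -1)))), -1) = Pow(Add(2191, Add(Mul(4530, Pow(-384, -1)), Mul(Add(7, Mul(-7, 37), Mul(-7, -32)), Pow(-4550, -1)))), -1) = Pow(Add(2191, Add(Mul(4530, Rational(-1, 384)), Mul(Add(7, -259, 224), Rational(-1, 4550)))), -1) = Pow(Add(2191, Add(Rational(-755, 64), Mul(-28, Rational(-1, 4550)))), -1) = Pow(Add(2191, Add(Rational(-755, 64), Rational(2, 325))), -1) = Pow(Add(2191, Rational(-245247, 20800)), -1) = Pow(Rational(45327553, 20800), -1) = Rational(20800, 45327553)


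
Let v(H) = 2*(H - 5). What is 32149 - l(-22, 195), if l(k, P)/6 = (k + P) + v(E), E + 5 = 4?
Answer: 31183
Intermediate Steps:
E = -1 (E = -5 + 4 = -1)
v(H) = -10 + 2*H (v(H) = 2*(-5 + H) = -10 + 2*H)
l(k, P) = -72 + 6*P + 6*k (l(k, P) = 6*((k + P) + (-10 + 2*(-1))) = 6*((P + k) + (-10 - 2)) = 6*((P + k) - 12) = 6*(-12 + P + k) = -72 + 6*P + 6*k)
32149 - l(-22, 195) = 32149 - (-72 + 6*195 + 6*(-22)) = 32149 - (-72 + 1170 - 132) = 32149 - 1*966 = 32149 - 966 = 31183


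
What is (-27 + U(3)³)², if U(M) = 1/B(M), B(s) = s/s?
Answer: 676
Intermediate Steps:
B(s) = 1
U(M) = 1 (U(M) = 1/1 = 1)
(-27 + U(3)³)² = (-27 + 1³)² = (-27 + 1)² = (-26)² = 676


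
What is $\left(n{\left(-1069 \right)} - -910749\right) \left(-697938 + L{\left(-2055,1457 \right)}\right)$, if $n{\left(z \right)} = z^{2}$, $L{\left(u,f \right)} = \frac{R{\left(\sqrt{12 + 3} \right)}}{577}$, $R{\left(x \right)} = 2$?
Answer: $- \frac{826969472086240}{577} \approx -1.4332 \cdot 10^{12}$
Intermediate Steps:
$L{\left(u,f \right)} = \frac{2}{577}$
$\left(n{\left(-1069 \right)} - -910749\right) \left(-697938 + L{\left(-2055,1457 \right)}\right) = \left(\left(-1069\right)^{2} - -910749\right) \left(-697938 + \frac{2}{577}\right) = \left(1142761 + \left(-1150445 + 2061194\right)\right) \left(- \frac{402710224}{577}\right) = \left(1142761 + 910749\right) \left(- \frac{402710224}{577}\right) = 2053510 \left(- \frac{402710224}{577}\right) = - \frac{826969472086240}{577}$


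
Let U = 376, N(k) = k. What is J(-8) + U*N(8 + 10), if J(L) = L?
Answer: 6760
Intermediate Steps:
J(-8) + U*N(8 + 10) = -8 + 376*(8 + 10) = -8 + 376*18 = -8 + 6768 = 6760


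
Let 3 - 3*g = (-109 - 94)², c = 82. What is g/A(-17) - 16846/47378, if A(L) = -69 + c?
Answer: -976457431/923871 ≈ -1056.9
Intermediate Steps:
A(L) = 13 (A(L) = -69 + 82 = 13)
g = -41206/3 (g = 1 - (-109 - 94)²/3 = 1 - ⅓*(-203)² = 1 - ⅓*41209 = 1 - 41209/3 = -41206/3 ≈ -13735.)
g/A(-17) - 16846/47378 = -41206/3/13 - 16846/47378 = -41206/3*1/13 - 16846*1/47378 = -41206/39 - 8423/23689 = -976457431/923871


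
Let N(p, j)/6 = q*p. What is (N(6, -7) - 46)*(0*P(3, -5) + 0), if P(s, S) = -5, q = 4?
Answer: 0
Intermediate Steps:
N(p, j) = 24*p (N(p, j) = 6*(4*p) = 24*p)
(N(6, -7) - 46)*(0*P(3, -5) + 0) = (24*6 - 46)*(0*(-5) + 0) = (144 - 46)*(0 + 0) = 98*0 = 0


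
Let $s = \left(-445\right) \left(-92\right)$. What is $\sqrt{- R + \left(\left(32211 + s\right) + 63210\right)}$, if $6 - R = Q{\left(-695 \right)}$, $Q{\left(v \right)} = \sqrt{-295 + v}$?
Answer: $\sqrt{136355 + 3 i \sqrt{110}} \approx 369.26 + 0.043 i$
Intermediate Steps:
$R = 6 - 3 i \sqrt{110}$ ($R = 6 - \sqrt{-295 - 695} = 6 - \sqrt{-990} = 6 - 3 i \sqrt{110} \approx 6.0 - 31.464 i$)
$s = 40940$
$\sqrt{- R + \left(\left(32211 + s\right) + 63210\right)} = \sqrt{- (6 - 3 i \sqrt{110}) + \left(\left(32211 + 40940\right) + 63210\right)} = \sqrt{\left(-6 + 3 i \sqrt{110}\right) + \left(73151 + 63210\right)} = \sqrt{\left(-6 + 3 i \sqrt{110}\right) + 136361} = \sqrt{136355 + 3 i \sqrt{110}}$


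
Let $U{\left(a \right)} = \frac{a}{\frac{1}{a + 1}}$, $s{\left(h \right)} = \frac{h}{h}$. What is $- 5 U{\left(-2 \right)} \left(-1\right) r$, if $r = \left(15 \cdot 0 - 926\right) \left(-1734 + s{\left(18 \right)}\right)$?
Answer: $16047580$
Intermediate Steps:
$s{\left(h \right)} = 1$
$r = 1604758$ ($r = \left(15 \cdot 0 - 926\right) \left(-1734 + 1\right) = \left(0 - 926\right) \left(-1733\right) = \left(-926\right) \left(-1733\right) = 1604758$)
$U{\left(a \right)} = a \left(1 + a\right)$ ($U{\left(a \right)} = \frac{a}{\frac{1}{1 + a}} = a \left(1 + a\right)$)
$- 5 U{\left(-2 \right)} \left(-1\right) r = - 5 \left(- 2 \left(1 - 2\right)\right) \left(-1\right) 1604758 = - 5 \left(\left(-2\right) \left(-1\right)\right) \left(-1\right) 1604758 = \left(-5\right) 2 \left(-1\right) 1604758 = \left(-10\right) \left(-1\right) 1604758 = 10 \cdot 1604758 = 16047580$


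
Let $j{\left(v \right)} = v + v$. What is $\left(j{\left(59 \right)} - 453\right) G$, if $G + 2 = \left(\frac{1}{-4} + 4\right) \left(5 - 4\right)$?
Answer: $- \frac{2345}{4} \approx -586.25$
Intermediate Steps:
$j{\left(v \right)} = 2 v$
$G = \frac{7}{4}$ ($G = -2 + \left(\frac{1}{-4} + 4\right) \left(5 - 4\right) = -2 + \left(- \frac{1}{4} + 4\right) 1 = -2 + \frac{15}{4} \cdot 1 = -2 + \frac{15}{4} = \frac{7}{4} \approx 1.75$)
$\left(j{\left(59 \right)} - 453\right) G = \left(2 \cdot 59 - 453\right) \frac{7}{4} = \left(118 - 453\right) \frac{7}{4} = \left(-335\right) \frac{7}{4} = - \frac{2345}{4}$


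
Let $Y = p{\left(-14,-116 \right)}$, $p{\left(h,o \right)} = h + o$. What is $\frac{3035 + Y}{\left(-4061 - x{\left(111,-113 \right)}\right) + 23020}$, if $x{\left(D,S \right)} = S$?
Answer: $\frac{2905}{19072} \approx 0.15232$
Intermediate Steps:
$Y = -130$ ($Y = -14 - 116 = -130$)
$\frac{3035 + Y}{\left(-4061 - x{\left(111,-113 \right)}\right) + 23020} = \frac{3035 - 130}{\left(-4061 - -113\right) + 23020} = \frac{2905}{\left(-4061 + 113\right) + 23020} = \frac{2905}{-3948 + 23020} = \frac{2905}{19072}$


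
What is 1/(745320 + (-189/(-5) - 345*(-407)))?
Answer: 5/4428864 ≈ 1.1290e-6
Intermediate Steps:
1/(745320 + (-189/(-5) - 345*(-407))) = 1/(745320 + (-189*(-1/5) + 140415)) = 1/(745320 + (189/5 + 140415)) = 1/(745320 + 702264/5) = 1/(4428864/5) = 5/4428864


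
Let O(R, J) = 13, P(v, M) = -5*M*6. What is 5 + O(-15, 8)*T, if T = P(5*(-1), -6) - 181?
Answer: -8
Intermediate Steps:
P(v, M) = -30*M
T = -1 (T = -30*(-6) - 181 = 180 - 181 = -1)
5 + O(-15, 8)*T = 5 + 13*(-1) = 5 - 13 = -8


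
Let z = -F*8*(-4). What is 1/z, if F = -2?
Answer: -1/64 ≈ -0.015625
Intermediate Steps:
z = -64 (z = -(-2*8)*(-4) = -(-16)*(-4) = -1*64 = -64)
1/z = 1/(-64) = -1/64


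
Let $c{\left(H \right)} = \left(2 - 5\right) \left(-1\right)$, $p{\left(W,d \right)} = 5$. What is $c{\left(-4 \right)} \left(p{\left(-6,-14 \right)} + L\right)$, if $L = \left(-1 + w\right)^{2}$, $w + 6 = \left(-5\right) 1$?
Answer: $447$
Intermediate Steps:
$w = -11$ ($w = -6 - 5 = -11$)
$L = 144$ ($L = \left(-1 - 11\right)^{2} = \left(-12\right)^{2} = 144$)
$c{\left(H \right)} = 3$ ($c{\left(H \right)} = \left(-3\right) \left(-1\right) = 3$)
$c{\left(-4 \right)} \left(p{\left(-6,-14 \right)} + L\right) = 3 \left(5 + 144\right) = 3 \cdot 149 = 447$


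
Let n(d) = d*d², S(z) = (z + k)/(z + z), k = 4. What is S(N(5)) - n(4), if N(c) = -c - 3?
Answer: -255/4 ≈ -63.750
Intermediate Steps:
N(c) = -3 - c
S(z) = (4 + z)/(2*z) (S(z) = (z + 4)/(z + z) = (4 + z)/((2*z)) = (4 + z)*(1/(2*z)) = (4 + z)/(2*z))
n(d) = d³
S(N(5)) - n(4) = (4 + (-3 - 1*5))/(2*(-3 - 1*5)) - 1*4³ = (4 + (-3 - 5))/(2*(-3 - 5)) - 1*64 = (½)*(4 - 8)/(-8) - 64 = (½)*(-⅛)*(-4) - 64 = ¼ - 64 = -255/4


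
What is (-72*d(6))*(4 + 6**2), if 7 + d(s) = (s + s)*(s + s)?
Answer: -394560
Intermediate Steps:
d(s) = -7 + 4*s**2 (d(s) = -7 + (s + s)*(s + s) = -7 + (2*s)*(2*s) = -7 + 4*s**2)
(-72*d(6))*(4 + 6**2) = (-72*(-7 + 4*6**2))*(4 + 6**2) = (-72*(-7 + 4*36))*(4 + 36) = -72*(-7 + 144)*40 = -72*137*40 = -9864*40 = -394560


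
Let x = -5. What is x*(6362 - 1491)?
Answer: -24355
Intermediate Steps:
x*(6362 - 1491) = -5*(6362 - 1491) = -5*4871 = -24355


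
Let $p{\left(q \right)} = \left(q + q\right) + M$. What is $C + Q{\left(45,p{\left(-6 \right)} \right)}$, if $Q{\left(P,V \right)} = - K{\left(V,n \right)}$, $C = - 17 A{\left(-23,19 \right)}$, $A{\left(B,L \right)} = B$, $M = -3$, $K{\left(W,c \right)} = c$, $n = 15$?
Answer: $376$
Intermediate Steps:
$C = 391$ ($C = \left(-17\right) \left(-23\right) = 391$)
$p{\left(q \right)} = -3 + 2 q$ ($p{\left(q \right)} = \left(q + q\right) - 3 = 2 q - 3 = -3 + 2 q$)
$Q{\left(P,V \right)} = -15$ ($Q{\left(P,V \right)} = \left(-1\right) 15 = -15$)
$C + Q{\left(45,p{\left(-6 \right)} \right)} = 391 - 15 = 376$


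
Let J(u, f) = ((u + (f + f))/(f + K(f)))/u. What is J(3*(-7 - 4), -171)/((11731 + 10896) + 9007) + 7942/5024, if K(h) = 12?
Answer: 109853320943/69491799696 ≈ 1.5808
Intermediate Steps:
J(u, f) = (u + 2*f)/(u*(12 + f)) (J(u, f) = ((u + (f + f))/(f + 12))/u = ((u + 2*f)/(12 + f))/u = (u + 2*f)/(u*(12 + f)))
J(3*(-7 - 4), -171)/((11731 + 10896) + 9007) + 7942/5024 = ((3*(-7 - 4) + 2*(-171))/(((3*(-7 - 4)))*(12 - 171)))/((11731 + 10896) + 9007) + 7942/5024 = ((3*(-11) - 342)/((3*(-11))*(-159)))/(22627 + 9007) + 7942*(1/5024) = (-1/159*(-33 - 342)/(-33))/31634 + 3971/2512 = -1/33*(-1/159)*(-375)*(1/31634) + 3971/2512 = -125/1749*1/31634 + 3971/2512 = -125/55327866 + 3971/2512 = 109853320943/69491799696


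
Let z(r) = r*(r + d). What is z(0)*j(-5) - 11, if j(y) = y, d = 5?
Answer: -11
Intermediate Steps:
z(r) = r*(5 + r) (z(r) = r*(r + 5) = r*(5 + r))
z(0)*j(-5) - 11 = (0*(5 + 0))*(-5) - 11 = (0*5)*(-5) - 11 = 0*(-5) - 11 = 0 - 11 = -11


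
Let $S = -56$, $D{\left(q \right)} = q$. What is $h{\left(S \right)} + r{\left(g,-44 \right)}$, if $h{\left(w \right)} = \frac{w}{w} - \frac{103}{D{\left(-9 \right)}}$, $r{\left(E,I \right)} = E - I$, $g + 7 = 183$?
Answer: $\frac{2092}{9} \approx 232.44$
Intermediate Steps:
$g = 176$ ($g = -7 + 183 = 176$)
$h{\left(w \right)} = \frac{112}{9}$ ($h{\left(w \right)} = \frac{w}{w} - \frac{103}{-9} = 1 - - \frac{103}{9} = 1 + \frac{103}{9} = \frac{112}{9}$)
$h{\left(S \right)} + r{\left(g,-44 \right)} = \frac{112}{9} + \left(176 - -44\right) = \frac{112}{9} + \left(176 + 44\right) = \frac{112}{9} + 220 = \frac{2092}{9}$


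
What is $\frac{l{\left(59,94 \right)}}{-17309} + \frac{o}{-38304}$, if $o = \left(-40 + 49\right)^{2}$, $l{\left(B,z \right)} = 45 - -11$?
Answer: $- \frac{20743}{3877216} \approx -0.00535$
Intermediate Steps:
$l{\left(B,z \right)} = 56$ ($l{\left(B,z \right)} = 45 + 11 = 56$)
$o = 81$ ($o = 9^{2} = 81$)
$\frac{l{\left(59,94 \right)}}{-17309} + \frac{o}{-38304} = \frac{56}{-17309} + \frac{81}{-38304} = 56 \left(- \frac{1}{17309}\right) + 81 \left(- \frac{1}{38304}\right) = - \frac{56}{17309} - \frac{9}{4256} = - \frac{20743}{3877216}$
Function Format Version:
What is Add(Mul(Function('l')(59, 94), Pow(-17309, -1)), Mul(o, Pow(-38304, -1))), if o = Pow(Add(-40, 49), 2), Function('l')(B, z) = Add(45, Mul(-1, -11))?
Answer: Rational(-20743, 3877216) ≈ -0.0053500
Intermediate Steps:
Function('l')(B, z) = 56 (Function('l')(B, z) = Add(45, 11) = 56)
o = 81 (o = Pow(9, 2) = 81)
Add(Mul(Function('l')(59, 94), Pow(-17309, -1)), Mul(o, Pow(-38304, -1))) = Add(Mul(56, Pow(-17309, -1)), Mul(81, Pow(-38304, -1))) = Add(Mul(56, Rational(-1, 17309)), Mul(81, Rational(-1, 38304))) = Add(Rational(-56, 17309), Rational(-9, 4256)) = Rational(-20743, 3877216)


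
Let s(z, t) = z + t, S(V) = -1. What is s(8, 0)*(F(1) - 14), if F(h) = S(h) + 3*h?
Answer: -96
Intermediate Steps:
s(z, t) = t + z
F(h) = -1 + 3*h
s(8, 0)*(F(1) - 14) = (0 + 8)*((-1 + 3*1) - 14) = 8*((-1 + 3) - 14) = 8*(2 - 14) = 8*(-12) = -96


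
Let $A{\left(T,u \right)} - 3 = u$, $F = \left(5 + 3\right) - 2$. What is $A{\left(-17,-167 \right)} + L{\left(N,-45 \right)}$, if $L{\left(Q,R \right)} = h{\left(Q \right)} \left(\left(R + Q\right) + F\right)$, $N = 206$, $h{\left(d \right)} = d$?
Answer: $34238$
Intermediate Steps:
$F = 6$ ($F = 8 - 2 = 6$)
$A{\left(T,u \right)} = 3 + u$
$L{\left(Q,R \right)} = Q \left(6 + Q + R\right)$ ($L{\left(Q,R \right)} = Q \left(\left(R + Q\right) + 6\right) = Q \left(\left(Q + R\right) + 6\right) = Q \left(6 + Q + R\right)$)
$A{\left(-17,-167 \right)} + L{\left(N,-45 \right)} = \left(3 - 167\right) + 206 \left(6 + 206 - 45\right) = -164 + 206 \cdot 167 = -164 + 34402 = 34238$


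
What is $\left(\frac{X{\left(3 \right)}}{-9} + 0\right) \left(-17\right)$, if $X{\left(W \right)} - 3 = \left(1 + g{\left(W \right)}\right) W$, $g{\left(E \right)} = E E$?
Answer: $\frac{187}{3} \approx 62.333$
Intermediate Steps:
$g{\left(E \right)} = E^{2}$
$X{\left(W \right)} = 3 + W \left(1 + W^{2}\right)$ ($X{\left(W \right)} = 3 + \left(1 + W^{2}\right) W = 3 + W \left(1 + W^{2}\right)$)
$\left(\frac{X{\left(3 \right)}}{-9} + 0\right) \left(-17\right) = \left(\frac{3 + 3 + 3^{3}}{-9} + 0\right) \left(-17\right) = \left(\left(3 + 3 + 27\right) \left(- \frac{1}{9}\right) + 0\right) \left(-17\right) = \left(33 \left(- \frac{1}{9}\right) + 0\right) \left(-17\right) = \left(- \frac{11}{3} + 0\right) \left(-17\right) = \left(- \frac{11}{3}\right) \left(-17\right) = \frac{187}{3}$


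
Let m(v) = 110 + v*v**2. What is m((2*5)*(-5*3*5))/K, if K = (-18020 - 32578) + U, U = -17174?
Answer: 210937445/33886 ≈ 6224.9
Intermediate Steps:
K = -67772 (K = (-18020 - 32578) - 17174 = -50598 - 17174 = -67772)
m(v) = 110 + v**3
m((2*5)*(-5*3*5))/K = (110 + ((2*5)*(-5*3*5))**3)/(-67772) = (110 + (10*(-15*5))**3)*(-1/67772) = (110 + (10*(-75))**3)*(-1/67772) = (110 + (-750)**3)*(-1/67772) = (110 - 421875000)*(-1/67772) = -421874890*(-1/67772) = 210937445/33886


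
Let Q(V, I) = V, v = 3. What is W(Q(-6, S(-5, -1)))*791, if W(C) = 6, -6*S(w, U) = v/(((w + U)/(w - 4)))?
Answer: 4746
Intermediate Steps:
S(w, U) = -(-4 + w)/(2*(U + w)) (S(w, U) = -1/(2*((w + U)/(w - 4))) = -1/(2*((U + w)/(-4 + w))) = -(-4 + w)/(U + w)/2 = -(-4 + w)/(2*(U + w)))
W(Q(-6, S(-5, -1)))*791 = 6*791 = 4746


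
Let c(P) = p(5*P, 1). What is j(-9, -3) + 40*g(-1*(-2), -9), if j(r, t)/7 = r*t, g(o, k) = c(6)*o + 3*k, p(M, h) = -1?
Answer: -971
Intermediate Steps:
c(P) = -1
g(o, k) = -o + 3*k
j(r, t) = 7*r*t (j(r, t) = 7*(r*t) = 7*r*t)
j(-9, -3) + 40*g(-1*(-2), -9) = 7*(-9)*(-3) + 40*(-(-1)*(-2) + 3*(-9)) = 189 + 40*(-1*2 - 27) = 189 + 40*(-2 - 27) = 189 + 40*(-29) = 189 - 1160 = -971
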